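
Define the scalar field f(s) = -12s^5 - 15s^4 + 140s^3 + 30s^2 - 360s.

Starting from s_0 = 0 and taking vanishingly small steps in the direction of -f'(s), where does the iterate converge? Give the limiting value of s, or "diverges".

1

f'(s) = -60(s - 2)(s - 1)(s + 1)(s + 3), so f'(0) = -360.
Gradient descent moves in the -f' direction, i.e. s is increasing.
The nearest critical point in that direction is s = 1, where f'' = 480 > 0 (a local minimum). The iterate converges there.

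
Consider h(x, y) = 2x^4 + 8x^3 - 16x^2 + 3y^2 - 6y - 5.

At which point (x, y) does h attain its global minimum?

(-4, 1)

h(x,y) separates as P(x) + Q(y) − 5, so its minimum is min P + min Q − 5.
P'(x) = 8x(x - 1)(x + 4) vanishes at x ∈ {-4, 0, 1}; Q'(y) = 6y - 6 vanishes at y ∈ {1}.
Local minima of P (where P''>0): P(-4)=-256, P(1)=-6. Local minima of Q: Q(1)=-3.
So the global minimum of h is P(-4) + Q(1) − 5 = -256 − 3 − 5 = -264, attained at (-4, 1).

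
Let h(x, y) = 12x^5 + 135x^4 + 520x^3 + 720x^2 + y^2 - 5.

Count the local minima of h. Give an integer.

h separates as a function of x plus a function of y, so ∇h=0 decouples.
∂h/∂x = 60x(x + 2)(x + 3)(x + 4) = 0 at x ∈ {-4, -3, -2, 0}; ∂h/∂y = 2y = 0 at y ∈ {0}.
The Hessian is diagonal: diag(h_xx, h_yy). Second derivatives: h_xx(-4)=-480, h_xx(-3)=180, h_xx(-2)=-240, h_xx(0)=1440; h_yy(0)=2.
Local minima occur where both diagonal entries positive: (-3, 0), (0, 0). Count: 2.

2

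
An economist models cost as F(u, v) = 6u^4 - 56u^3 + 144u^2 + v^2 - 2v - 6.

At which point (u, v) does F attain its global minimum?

F(u,v) separates as P(u) + Q(v) − 6, so its minimum is min P + min Q − 6.
P'(u) = 24u(u - 4)(u - 3) vanishes at u ∈ {0, 3, 4}; Q'(v) = 2v - 2 vanishes at v ∈ {1}.
Local minima of P (where P''>0): P(0)=0, P(4)=256. Local minima of Q: Q(1)=-1.
So the global minimum of F is P(0) + Q(1) − 6 = 0 − 1 − 6 = -7, attained at (0, 1).

(0, 1)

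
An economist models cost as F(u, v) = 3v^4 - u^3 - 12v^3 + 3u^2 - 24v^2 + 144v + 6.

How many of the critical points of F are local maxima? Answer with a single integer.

F separates as a function of u plus a function of v, so ∇F=0 decouples.
∂F/∂u = -3u(u - 2) = 0 at u ∈ {0, 2}; ∂F/∂v = 12(v - 3)(v - 2)(v + 2) = 0 at v ∈ {-2, 2, 3}.
The Hessian is diagonal: diag(F_uu, F_vv). Second derivatives: F_uu(0)=6, F_uu(2)=-6; F_vv(-2)=240, F_vv(2)=-48, F_vv(3)=60.
Local maxima occur where both diagonal entries negative: (2, 2). Count: 1.

1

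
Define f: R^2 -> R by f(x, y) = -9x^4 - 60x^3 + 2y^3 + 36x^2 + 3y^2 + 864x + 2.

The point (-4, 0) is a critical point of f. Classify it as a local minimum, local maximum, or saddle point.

The mixed partial ∂²f/∂x∂y is 0, so the Hessian at any point is diag(f_xx, f_yy) = diag(36(-3x^2 - 10x + 2), 6(2y + 1)).
At (-4, 0): H = diag(-216, 6).
The eigenvalues have opposite signs, so H is indefinite: a saddle point.

saddle point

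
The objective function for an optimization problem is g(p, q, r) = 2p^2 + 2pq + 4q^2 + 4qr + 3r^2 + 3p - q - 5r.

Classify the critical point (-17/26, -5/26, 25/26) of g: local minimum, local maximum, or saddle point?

local minimum

The Hessian is constant: H = [[4, 2, 0], [2, 8, 4], [0, 4, 6]].
Leading principal minors: Δ₁ = 4, Δ₂ = 28, Δ₃ = 104.
All leading minors are positive, so H is positive definite: a local minimum.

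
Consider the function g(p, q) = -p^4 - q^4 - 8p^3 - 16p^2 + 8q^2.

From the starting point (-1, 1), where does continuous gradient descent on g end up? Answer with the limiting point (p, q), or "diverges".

(-2, 0)

g is separable, so gradient descent decouples: p follows -∂g/∂p, q follows -∂g/∂q.
∂g/∂p = -4p(p + 2)(p + 4); at p=-1 this is 12, so p decreases.
∂g/∂q = -4q(q - 2)(q + 2); at q=1 this is 12, so q decreases.
p converges to its nearest critical value -2 (a local min of the p-part); q converges to 0. The iterate converges to (-2, 0).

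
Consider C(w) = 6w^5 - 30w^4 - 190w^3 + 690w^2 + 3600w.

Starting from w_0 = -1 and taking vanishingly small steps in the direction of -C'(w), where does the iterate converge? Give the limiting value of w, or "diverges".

C'(w) = 30(w - 5)(w - 4)(w + 2)(w + 3), so C'(-1) = 1800.
Gradient descent moves in the -C' direction, i.e. w is decreasing.
The nearest critical point in that direction is w = -2, where C'' = 1260 > 0 (a local minimum). The iterate converges there.

-2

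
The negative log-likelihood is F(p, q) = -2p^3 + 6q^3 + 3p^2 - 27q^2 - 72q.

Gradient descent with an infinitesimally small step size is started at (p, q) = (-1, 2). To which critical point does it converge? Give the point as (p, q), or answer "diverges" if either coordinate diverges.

(0, 4)

F is separable, so gradient descent decouples: p follows -∂F/∂p, q follows -∂F/∂q.
∂F/∂p = -6p(p - 1); at p=-1 this is -12, so p increases.
∂F/∂q = 18(q - 4)(q + 1); at q=2 this is -108, so q increases.
p converges to its nearest critical value 0 (a local min of the p-part); q converges to 4. The iterate converges to (0, 4).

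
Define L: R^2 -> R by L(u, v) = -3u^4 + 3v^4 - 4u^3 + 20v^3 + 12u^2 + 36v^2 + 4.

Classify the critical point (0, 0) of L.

The mixed partial ∂²L/∂u∂v is 0, so the Hessian at any point is diag(L_uu, L_vv) = diag(12(-3u^2 - 2u + 2), 12(3v^2 + 10v + 6)).
At (0, 0): H = diag(24, 72).
Both eigenvalues are positive, so H is positive definite: a local minimum.

local minimum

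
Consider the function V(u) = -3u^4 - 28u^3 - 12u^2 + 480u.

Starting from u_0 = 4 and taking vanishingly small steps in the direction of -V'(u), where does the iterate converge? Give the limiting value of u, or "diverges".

diverges

V'(u) = -12(u - 2)(u + 4)(u + 5), so V'(4) = -1728.
Gradient descent moves in the -V' direction, i.e. u is increasing.
There is no critical point above u=4, and V' keeps the same sign, so the iterate runs off to +∞.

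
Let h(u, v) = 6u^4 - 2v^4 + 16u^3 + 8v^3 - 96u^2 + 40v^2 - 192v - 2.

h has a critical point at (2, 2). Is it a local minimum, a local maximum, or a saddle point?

local minimum

The mixed partial ∂²h/∂u∂v is 0, so the Hessian at any point is diag(h_uu, h_vv) = diag(24(3u^2 + 4u - 8), 8(-3v^2 + 6v + 10)).
At (2, 2): H = diag(288, 80).
Both eigenvalues are positive, so H is positive definite: a local minimum.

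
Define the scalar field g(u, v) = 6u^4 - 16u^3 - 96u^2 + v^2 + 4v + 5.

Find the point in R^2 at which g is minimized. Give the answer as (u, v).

(4, -2)

g(u,v) separates as P(u) + Q(v) + 5, so its minimum is min P + min Q + 5.
P'(u) = 24u(u - 4)(u + 2) vanishes at u ∈ {-2, 0, 4}; Q'(v) = 2v + 4 vanishes at v ∈ {-2}.
Local minima of P (where P''>0): P(-2)=-160, P(4)=-1024. Local minima of Q: Q(-2)=-4.
So the global minimum of g is P(4) + Q(-2) + 5 = -1024 − 4 + 5 = -1023, attained at (4, -2).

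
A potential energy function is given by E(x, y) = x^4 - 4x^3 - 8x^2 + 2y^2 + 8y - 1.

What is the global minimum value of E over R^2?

E(x,y) separates as P(x) + Q(y) − 1, so its minimum is min P + min Q − 1.
P'(x) = 4x(x - 4)(x + 1) vanishes at x ∈ {-1, 0, 4}; Q'(y) = 4y + 8 vanishes at y ∈ {-2}.
Local minima of P (where P''>0): P(-1)=-3, P(4)=-128. Local minima of Q: Q(-2)=-8.
So the global minimum of E is P(4) + Q(-2) − 1 = -128 − 8 − 1 = -137, attained at (4, -2).

-137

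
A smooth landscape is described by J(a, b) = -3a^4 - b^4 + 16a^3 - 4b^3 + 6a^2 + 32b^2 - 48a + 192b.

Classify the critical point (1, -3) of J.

The mixed partial ∂²J/∂a∂b is 0, so the Hessian at any point is diag(J_aa, J_bb) = diag(12(-3a^2 + 8a + 1), 4(-3b^2 - 6b + 16)).
At (1, -3): H = diag(72, 28).
Both eigenvalues are positive, so H is positive definite: a local minimum.

local minimum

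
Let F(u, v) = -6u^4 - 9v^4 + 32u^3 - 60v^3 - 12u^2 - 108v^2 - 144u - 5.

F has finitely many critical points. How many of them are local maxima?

F separates as a function of u plus a function of v, so ∇F=0 decouples.
∂F/∂u = -24(u - 3)(u - 2)(u + 1) = 0 at u ∈ {-1, 2, 3}; ∂F/∂v = -36v(v + 2)(v + 3) = 0 at v ∈ {-3, -2, 0}.
The Hessian is diagonal: diag(F_uu, F_vv). Second derivatives: F_uu(-1)=-288, F_uu(2)=72, F_uu(3)=-96; F_vv(-3)=-108, F_vv(-2)=72, F_vv(0)=-216.
Local maxima occur where both diagonal entries negative: (-1, -3), (-1, 0), (3, -3), (3, 0). Count: 4.

4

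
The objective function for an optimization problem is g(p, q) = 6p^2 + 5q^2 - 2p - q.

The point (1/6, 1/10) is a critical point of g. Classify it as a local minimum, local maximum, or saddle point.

local minimum

The Hessian of g is constant: H = [[12, 0], [0, 10]].
det(H) = 12·10 − 0² = 120.
det(H) > 0 and tr(H) = 22 > 0, so H is positive definite and the point is a local minimum.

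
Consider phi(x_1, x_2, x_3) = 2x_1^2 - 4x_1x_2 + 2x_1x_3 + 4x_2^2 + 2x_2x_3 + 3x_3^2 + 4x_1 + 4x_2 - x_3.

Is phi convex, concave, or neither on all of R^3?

phi is quadratic, so its Hessian is the constant matrix H = [[4, -4, 2], [-4, 8, 2], [2, 2, 6]].
Leading principal minors: 4, 16, 16.
All positive ⇒ H ≻ 0 ⇒ convex.

convex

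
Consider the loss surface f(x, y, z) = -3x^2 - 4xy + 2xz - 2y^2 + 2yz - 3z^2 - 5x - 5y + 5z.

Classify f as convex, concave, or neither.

f is quadratic, so its Hessian is the constant matrix H = [[-6, -4, 2], [-4, -4, 2], [2, 2, -6]].
Leading principal minors: -6, 8, -40.
Signs alternate −, +, − ⇒ H ≺ 0 ⇒ concave.

concave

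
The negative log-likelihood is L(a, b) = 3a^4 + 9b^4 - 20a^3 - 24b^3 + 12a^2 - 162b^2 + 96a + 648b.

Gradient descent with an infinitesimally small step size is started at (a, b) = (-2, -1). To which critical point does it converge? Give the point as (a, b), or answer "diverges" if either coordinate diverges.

(-1, -3)

L is separable, so gradient descent decouples: a follows -∂L/∂a, b follows -∂L/∂b.
∂L/∂a = 12(a - 4)(a - 2)(a + 1); at a=-2 this is -288, so a increases.
∂L/∂b = 36(b - 3)(b - 2)(b + 3); at b=-1 this is 864, so b decreases.
a converges to its nearest critical value -1 (a local min of the a-part); b converges to -3. The iterate converges to (-1, -3).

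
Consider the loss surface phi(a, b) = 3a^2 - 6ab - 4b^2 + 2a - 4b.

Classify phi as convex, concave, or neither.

neither

phi is quadratic, so its Hessian is the constant matrix H = [[6, -6], [-6, -8]].
det(H) = -84, tr(H) = -2.
det(H) < 0, so H is indefinite: neither convex nor concave.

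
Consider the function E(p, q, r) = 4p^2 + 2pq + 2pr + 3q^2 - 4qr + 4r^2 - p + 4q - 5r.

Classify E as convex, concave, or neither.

convex

E is quadratic, so its Hessian is the constant matrix H = [[8, 2, 2], [2, 6, -4], [2, -4, 8]].
Leading principal minors: 8, 44, 168.
All positive ⇒ H ≻ 0 ⇒ convex.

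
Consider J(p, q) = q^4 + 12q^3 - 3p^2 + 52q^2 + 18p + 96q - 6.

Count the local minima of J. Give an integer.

J separates as a function of p plus a function of q, so ∇J=0 decouples.
∂J/∂p = -6(p - 3) = 0 at p ∈ {3}; ∂J/∂q = 4(q + 2)(q + 3)(q + 4) = 0 at q ∈ {-4, -3, -2}.
The Hessian is diagonal: diag(J_pp, J_qq). Second derivatives: J_pp(3)=-6; J_qq(-4)=8, J_qq(-3)=-4, J_qq(-2)=8.
Local minima occur where both diagonal entries positive: none. Count: 0.

0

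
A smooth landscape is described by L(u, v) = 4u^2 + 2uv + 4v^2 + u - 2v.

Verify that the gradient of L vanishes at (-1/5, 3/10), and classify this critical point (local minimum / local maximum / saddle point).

∇L = (8u + 2v + 1, 2u + 8v - 2); substituting (-1/5, 3/10) gives ∇L = (0, 0), so (-1/5, 3/10) is indeed a critical point.
The Hessian of L is constant: H = [[8, 2], [2, 8]].
det(H) = 8·8 − 2² = 60.
det(H) > 0 and tr(H) = 16 > 0, so H is positive definite and the point is a local minimum.

local minimum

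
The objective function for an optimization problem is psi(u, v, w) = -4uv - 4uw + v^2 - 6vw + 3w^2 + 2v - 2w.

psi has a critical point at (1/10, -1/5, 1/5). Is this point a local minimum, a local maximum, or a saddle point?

saddle point

The Hessian is constant: H = [[0, -4, -4], [-4, 2, -6], [-4, -6, 6]].
Leading principal minors: Δ₁ = 0, Δ₂ = -16, Δ₃ = -320.
The minors fit neither the all-positive nor the alternating-sign pattern, so H is indefinite: a saddle point.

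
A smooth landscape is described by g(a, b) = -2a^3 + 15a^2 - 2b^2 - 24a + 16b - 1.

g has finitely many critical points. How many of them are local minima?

g separates as a function of a plus a function of b, so ∇g=0 decouples.
∂g/∂a = -6(a - 4)(a - 1) = 0 at a ∈ {1, 4}; ∂g/∂b = -4(b - 4) = 0 at b ∈ {4}.
The Hessian is diagonal: diag(g_aa, g_bb). Second derivatives: g_aa(1)=18, g_aa(4)=-18; g_bb(4)=-4.
Local minima occur where both diagonal entries positive: none. Count: 0.

0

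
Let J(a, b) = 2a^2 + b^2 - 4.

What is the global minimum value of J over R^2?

-4

J(a,b) separates as P(a) + Q(b) − 4, so its minimum is min P + min Q − 4.
P'(a) = 4a vanishes at a ∈ {0}; Q'(b) = 2b vanishes at b ∈ {0}.
Local minima of P (where P''>0): P(0)=0. Local minima of Q: Q(0)=0.
So the global minimum of J is P(0) + Q(0) − 4 = 0 + 0 − 4 = -4, attained at (0, 0).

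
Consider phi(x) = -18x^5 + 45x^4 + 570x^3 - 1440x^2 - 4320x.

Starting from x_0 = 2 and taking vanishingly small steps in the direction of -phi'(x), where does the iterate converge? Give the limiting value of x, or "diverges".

3

phi'(x) = -90(x - 4)(x - 3)(x + 1)(x + 4), so phi'(2) = -3240.
Gradient descent moves in the -phi' direction, i.e. x is increasing.
The nearest critical point in that direction is x = 3, where phi'' = 2520 > 0 (a local minimum). The iterate converges there.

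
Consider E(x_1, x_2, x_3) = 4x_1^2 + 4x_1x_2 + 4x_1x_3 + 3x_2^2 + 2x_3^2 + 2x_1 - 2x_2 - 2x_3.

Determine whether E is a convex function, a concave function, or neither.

E is quadratic, so its Hessian is the constant matrix H = [[8, 4, 4], [4, 6, 0], [4, 0, 4]].
Leading principal minors: 8, 32, 32.
All positive ⇒ H ≻ 0 ⇒ convex.

convex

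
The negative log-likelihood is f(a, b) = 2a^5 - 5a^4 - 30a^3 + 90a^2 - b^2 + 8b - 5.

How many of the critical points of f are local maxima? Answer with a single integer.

f separates as a function of a plus a function of b, so ∇f=0 decouples.
∂f/∂a = 10a(a - 3)(a - 2)(a + 3) = 0 at a ∈ {-3, 0, 2, 3}; ∂f/∂b = -2(b - 4) = 0 at b ∈ {4}.
The Hessian is diagonal: diag(f_aa, f_bb). Second derivatives: f_aa(-3)=-900, f_aa(0)=180, f_aa(2)=-100, f_aa(3)=180; f_bb(4)=-2.
Local maxima occur where both diagonal entries negative: (-3, 4), (2, 4). Count: 2.

2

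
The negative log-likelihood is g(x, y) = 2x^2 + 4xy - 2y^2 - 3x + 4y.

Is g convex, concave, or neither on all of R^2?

g is quadratic, so its Hessian is the constant matrix H = [[4, 4], [4, -4]].
det(H) = -32, tr(H) = 0.
det(H) < 0, so H is indefinite: neither convex nor concave.

neither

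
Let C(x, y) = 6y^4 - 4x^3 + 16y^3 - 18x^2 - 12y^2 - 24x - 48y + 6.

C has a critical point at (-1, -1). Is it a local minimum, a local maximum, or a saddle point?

The mixed partial ∂²C/∂x∂y is 0, so the Hessian at any point is diag(C_xx, C_yy) = diag(-12(2x + 3), 24(3y^2 + 4y - 1)).
At (-1, -1): H = diag(-12, -48).
Both eigenvalues are negative, so H is negative definite: a local maximum.

local maximum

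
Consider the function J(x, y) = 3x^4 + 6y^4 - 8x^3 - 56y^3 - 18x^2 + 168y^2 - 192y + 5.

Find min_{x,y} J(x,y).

J(x,y) separates as P(x) + Q(y) + 5, so its minimum is min P + min Q + 5.
P'(x) = 12x(x - 3)(x + 1) vanishes at x ∈ {-1, 0, 3}; Q'(y) = 24(y - 4)(y - 2)(y - 1) vanishes at y ∈ {1, 2, 4}.
Local minima of P (where P''>0): P(-1)=-7, P(3)=-135. Local minima of Q: Q(1)=-74, Q(4)=-128.
So the global minimum of J is P(3) + Q(4) + 5 = -135 − 128 + 5 = -258, attained at (3, 4).

-258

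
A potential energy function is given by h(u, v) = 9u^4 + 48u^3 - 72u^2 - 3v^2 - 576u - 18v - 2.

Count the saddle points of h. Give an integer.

2

h separates as a function of u plus a function of v, so ∇h=0 decouples.
∂h/∂u = 36(u - 2)(u + 2)(u + 4) = 0 at u ∈ {-4, -2, 2}; ∂h/∂v = -6(v + 3) = 0 at v ∈ {-3}.
The Hessian is diagonal: diag(h_uu, h_vv). Second derivatives: h_uu(-4)=432, h_uu(-2)=-288, h_uu(2)=864; h_vv(-3)=-6.
Saddle points occur where the two diagonal entries have opposite signs: (-4, -3), (2, -3). Count: 2.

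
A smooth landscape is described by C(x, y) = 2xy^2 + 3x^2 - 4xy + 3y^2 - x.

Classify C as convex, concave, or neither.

The term 2xy^2 is cubic, so the Hessian is not constant.
∂²C/∂y² = 4x + 6, which takes both signs as x varies (negative for sufficiently negative x). A diagonal entry of the Hessian changing sign means the Hessian is neither positive- nor negative-semidefinite on all of R^2.

neither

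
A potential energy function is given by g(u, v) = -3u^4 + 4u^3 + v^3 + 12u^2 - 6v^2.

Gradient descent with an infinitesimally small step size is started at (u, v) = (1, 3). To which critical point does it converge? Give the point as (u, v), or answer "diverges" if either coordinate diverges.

(0, 4)

g is separable, so gradient descent decouples: u follows -∂g/∂u, v follows -∂g/∂v.
∂g/∂u = -12u(u - 2)(u + 1); at u=1 this is 24, so u decreases.
∂g/∂v = 3v(v - 4); at v=3 this is -9, so v increases.
u converges to its nearest critical value 0 (a local min of the u-part); v converges to 4. The iterate converges to (0, 4).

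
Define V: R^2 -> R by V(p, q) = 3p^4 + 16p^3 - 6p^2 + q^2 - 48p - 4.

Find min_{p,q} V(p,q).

V(p,q) separates as A(p) + B(q) − 4, so its minimum is min A + min B − 4.
A'(p) = 12(p - 1)(p + 1)(p + 4) vanishes at p ∈ {-4, -1, 1}; B'(q) = 2q vanishes at q ∈ {0}.
Local minima of A (where A''>0): A(-4)=-160, A(1)=-35. Local minima of B: B(0)=0.
So the global minimum of V is A(-4) + B(0) − 4 = -160 + 0 − 4 = -164, attained at (-4, 0).

-164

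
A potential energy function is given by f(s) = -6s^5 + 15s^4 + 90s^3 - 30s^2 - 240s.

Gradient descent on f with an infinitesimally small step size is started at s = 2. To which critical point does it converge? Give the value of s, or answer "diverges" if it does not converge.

1

f'(s) = -30(s - 4)(s - 1)(s + 1)(s + 2), so f'(2) = 720.
Gradient descent moves in the -f' direction, i.e. s is decreasing.
The nearest critical point in that direction is s = 1, where f'' = 540 > 0 (a local minimum). The iterate converges there.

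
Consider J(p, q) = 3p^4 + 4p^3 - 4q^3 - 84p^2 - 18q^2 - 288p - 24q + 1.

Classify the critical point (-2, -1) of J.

The mixed partial ∂²J/∂p∂q is 0, so the Hessian at any point is diag(J_pp, J_qq) = diag(12(3p^2 + 2p - 14), -12(2q + 3)).
At (-2, -1): H = diag(-72, -12).
Both eigenvalues are negative, so H is negative definite: a local maximum.

local maximum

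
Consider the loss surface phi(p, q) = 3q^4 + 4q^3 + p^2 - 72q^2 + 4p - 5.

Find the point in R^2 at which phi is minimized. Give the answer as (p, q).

(-2, -4)

phi(p,q) separates as A(p) + B(q) − 5, so its minimum is min A + min B − 5.
A'(p) = 2p + 4 vanishes at p ∈ {-2}; B'(q) = 12q(q - 3)(q + 4) vanishes at q ∈ {-4, 0, 3}.
Local minima of A (where A''>0): A(-2)=-4. Local minima of B: B(-4)=-640, B(3)=-297.
So the global minimum of phi is A(-2) + B(-4) − 5 = -4 − 640 − 5 = -649, attained at (-2, -4).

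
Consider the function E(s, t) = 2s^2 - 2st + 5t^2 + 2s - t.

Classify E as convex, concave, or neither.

convex

E is quadratic, so its Hessian is the constant matrix H = [[4, -2], [-2, 10]].
det(H) = 36, tr(H) = 14.
det(H) > 0 and tr(H) > 0, so H is positive definite everywhere: convex.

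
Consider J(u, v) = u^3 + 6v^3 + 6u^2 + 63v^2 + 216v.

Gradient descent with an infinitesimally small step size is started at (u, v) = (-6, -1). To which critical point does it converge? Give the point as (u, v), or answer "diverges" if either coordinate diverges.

J is separable, so gradient descent decouples: u follows -∂J/∂u, v follows -∂J/∂v.
∂J/∂u = 3u(u + 4); at u=-6 this is 36, so u decreases.
∂J/∂v = 18(v + 3)(v + 4); at v=-1 this is 108, so v decreases.
The u-coordinate has no critical point in that direction and runs off to infinity.

diverges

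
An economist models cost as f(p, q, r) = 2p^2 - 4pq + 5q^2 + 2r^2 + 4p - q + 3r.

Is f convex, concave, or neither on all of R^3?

convex

f is quadratic, so its Hessian is the constant matrix H = [[4, -4, 0], [-4, 10, 0], [0, 0, 4]].
Leading principal minors: 4, 24, 96.
All positive ⇒ H ≻ 0 ⇒ convex.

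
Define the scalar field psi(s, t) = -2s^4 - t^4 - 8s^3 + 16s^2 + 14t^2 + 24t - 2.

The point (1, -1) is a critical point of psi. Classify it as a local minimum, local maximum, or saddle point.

The mixed partial ∂²psi/∂s∂t is 0, so the Hessian at any point is diag(psi_ss, psi_tt) = diag(8(-3s^2 - 6s + 4), 4(-3t^2 + 7)).
At (1, -1): H = diag(-40, 16).
The eigenvalues have opposite signs, so H is indefinite: a saddle point.

saddle point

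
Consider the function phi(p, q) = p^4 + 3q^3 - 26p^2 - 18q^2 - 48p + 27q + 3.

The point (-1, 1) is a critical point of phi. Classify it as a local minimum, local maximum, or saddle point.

local maximum

The mixed partial ∂²phi/∂p∂q is 0, so the Hessian at any point is diag(phi_pp, phi_qq) = diag(4(3p^2 - 13), 18(q - 2)).
At (-1, 1): H = diag(-40, -18).
Both eigenvalues are negative, so H is negative definite: a local maximum.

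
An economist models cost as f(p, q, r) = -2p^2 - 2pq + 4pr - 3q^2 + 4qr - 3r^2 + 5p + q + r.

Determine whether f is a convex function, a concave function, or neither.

f is quadratic, so its Hessian is the constant matrix H = [[-4, -2, 4], [-2, -6, 4], [4, 4, -6]].
Leading principal minors: -4, 20, -24.
Signs alternate −, +, − ⇒ H ≺ 0 ⇒ concave.

concave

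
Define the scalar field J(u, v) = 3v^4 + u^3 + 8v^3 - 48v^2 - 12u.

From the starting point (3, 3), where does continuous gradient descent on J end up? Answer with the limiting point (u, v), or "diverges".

J is separable, so gradient descent decouples: u follows -∂J/∂u, v follows -∂J/∂v.
∂J/∂u = 3(u - 2)(u + 2); at u=3 this is 15, so u decreases.
∂J/∂v = 12v(v - 2)(v + 4); at v=3 this is 252, so v decreases.
u converges to its nearest critical value 2 (a local min of the u-part); v converges to 2. The iterate converges to (2, 2).

(2, 2)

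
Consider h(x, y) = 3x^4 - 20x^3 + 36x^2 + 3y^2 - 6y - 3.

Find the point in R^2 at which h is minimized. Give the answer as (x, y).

(0, 1)

h(x,y) separates as P(x) + Q(y) − 3, so its minimum is min P + min Q − 3.
P'(x) = 12x(x - 3)(x - 2) vanishes at x ∈ {0, 2, 3}; Q'(y) = 6y - 6 vanishes at y ∈ {1}.
Local minima of P (where P''>0): P(0)=0, P(3)=27. Local minima of Q: Q(1)=-3.
So the global minimum of h is P(0) + Q(1) − 3 = 0 − 3 − 3 = -6, attained at (0, 1).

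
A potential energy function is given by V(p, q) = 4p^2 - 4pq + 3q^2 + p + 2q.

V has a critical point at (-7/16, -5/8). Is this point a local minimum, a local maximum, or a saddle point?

The Hessian of V is constant: H = [[8, -4], [-4, 6]].
det(H) = 8·6 − (-4)² = 32.
det(H) > 0 and tr(H) = 14 > 0, so H is positive definite and the point is a local minimum.

local minimum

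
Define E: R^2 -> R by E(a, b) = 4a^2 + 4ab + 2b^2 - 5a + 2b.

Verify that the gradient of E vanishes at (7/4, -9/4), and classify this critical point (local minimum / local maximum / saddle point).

local minimum

∇E = (8a + 4b - 5, 4a + 4b + 2); substituting (7/4, -9/4) gives ∇E = (0, 0), so (7/4, -9/4) is indeed a critical point.
The Hessian of E is constant: H = [[8, 4], [4, 4]].
det(H) = 8·4 − 4² = 16.
det(H) > 0 and tr(H) = 12 > 0, so H is positive definite and the point is a local minimum.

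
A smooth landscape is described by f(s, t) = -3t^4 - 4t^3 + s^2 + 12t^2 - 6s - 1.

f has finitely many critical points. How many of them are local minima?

1

f separates as a function of s plus a function of t, so ∇f=0 decouples.
∂f/∂s = 2(s - 3) = 0 at s ∈ {3}; ∂f/∂t = -12t(t - 1)(t + 2) = 0 at t ∈ {-2, 0, 1}.
The Hessian is diagonal: diag(f_ss, f_tt). Second derivatives: f_ss(3)=2; f_tt(-2)=-72, f_tt(0)=24, f_tt(1)=-36.
Local minima occur where both diagonal entries positive: (3, 0). Count: 1.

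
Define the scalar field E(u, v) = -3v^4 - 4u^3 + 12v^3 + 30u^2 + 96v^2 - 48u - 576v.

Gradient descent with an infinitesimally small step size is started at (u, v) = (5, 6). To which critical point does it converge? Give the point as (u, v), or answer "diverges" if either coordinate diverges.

E is separable, so gradient descent decouples: u follows -∂E/∂u, v follows -∂E/∂v.
∂E/∂u = -12(u - 4)(u - 1); at u=5 this is -48, so u increases.
∂E/∂v = -12(v - 4)(v - 3)(v + 4); at v=6 this is -720, so v increases.
The u-coordinate has no critical point in that direction and runs off to infinity.

diverges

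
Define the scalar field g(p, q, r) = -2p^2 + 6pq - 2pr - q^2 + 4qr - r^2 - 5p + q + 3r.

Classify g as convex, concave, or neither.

neither

g is quadratic, so its Hessian is the constant matrix H = [[-4, 6, -2], [6, -2, 4], [-2, 4, -2]].
Leading principal minors: -4, -28, 32.
Neither pattern holds ⇒ H is indefinite ⇒ neither convex nor concave.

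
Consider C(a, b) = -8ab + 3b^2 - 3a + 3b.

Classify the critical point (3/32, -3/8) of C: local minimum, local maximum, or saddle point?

saddle point

The Hessian of C is constant: H = [[0, -8], [-8, 6]].
det(H) = 0·6 − (-8)² = -64.
Since det(H) < 0, H is indefinite and the critical point is a saddle point.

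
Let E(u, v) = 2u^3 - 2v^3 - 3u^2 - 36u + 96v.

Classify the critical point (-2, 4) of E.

local maximum

The mixed partial ∂²E/∂u∂v is 0, so the Hessian at any point is diag(E_uu, E_vv) = diag(6(2u - 1), -12v).
At (-2, 4): H = diag(-30, -48).
Both eigenvalues are negative, so H is negative definite: a local maximum.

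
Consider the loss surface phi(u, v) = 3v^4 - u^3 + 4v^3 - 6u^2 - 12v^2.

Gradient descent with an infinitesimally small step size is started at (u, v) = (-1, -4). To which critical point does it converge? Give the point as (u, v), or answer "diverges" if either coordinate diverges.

(-4, -2)

phi is separable, so gradient descent decouples: u follows -∂phi/∂u, v follows -∂phi/∂v.
∂phi/∂u = -3u(u + 4); at u=-1 this is 9, so u decreases.
∂phi/∂v = 12v(v - 1)(v + 2); at v=-4 this is -480, so v increases.
u converges to its nearest critical value -4 (a local min of the u-part); v converges to -2. The iterate converges to (-4, -2).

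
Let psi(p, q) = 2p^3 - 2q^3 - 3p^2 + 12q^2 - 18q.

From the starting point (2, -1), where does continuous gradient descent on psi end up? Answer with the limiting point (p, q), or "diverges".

psi is separable, so gradient descent decouples: p follows -∂psi/∂p, q follows -∂psi/∂q.
∂psi/∂p = 6p(p - 1); at p=2 this is 12, so p decreases.
∂psi/∂q = -6(q - 3)(q - 1); at q=-1 this is -48, so q increases.
p converges to its nearest critical value 1 (a local min of the p-part); q converges to 1. The iterate converges to (1, 1).

(1, 1)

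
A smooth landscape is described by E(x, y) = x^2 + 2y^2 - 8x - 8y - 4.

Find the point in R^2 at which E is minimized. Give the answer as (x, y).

(4, 2)

E(x,y) separates as P(x) + Q(y) − 4, so its minimum is min P + min Q − 4.
P'(x) = 2x - 8 vanishes at x ∈ {4}; Q'(y) = 4y - 8 vanishes at y ∈ {2}.
Local minima of P (where P''>0): P(4)=-16. Local minima of Q: Q(2)=-8.
So the global minimum of E is P(4) + Q(2) − 4 = -16 − 8 − 4 = -28, attained at (4, 2).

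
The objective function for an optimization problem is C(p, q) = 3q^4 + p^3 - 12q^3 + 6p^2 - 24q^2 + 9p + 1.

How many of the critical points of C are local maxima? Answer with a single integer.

1

C separates as a function of p plus a function of q, so ∇C=0 decouples.
∂C/∂p = 3(p + 1)(p + 3) = 0 at p ∈ {-3, -1}; ∂C/∂q = 12q(q - 4)(q + 1) = 0 at q ∈ {-1, 0, 4}.
The Hessian is diagonal: diag(C_pp, C_qq). Second derivatives: C_pp(-3)=-6, C_pp(-1)=6; C_qq(-1)=60, C_qq(0)=-48, C_qq(4)=240.
Local maxima occur where both diagonal entries negative: (-3, 0). Count: 1.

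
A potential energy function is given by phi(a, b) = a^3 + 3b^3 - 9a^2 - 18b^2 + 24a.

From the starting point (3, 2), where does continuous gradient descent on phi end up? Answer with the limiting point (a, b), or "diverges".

(4, 4)

phi is separable, so gradient descent decouples: a follows -∂phi/∂a, b follows -∂phi/∂b.
∂phi/∂a = 3(a - 4)(a - 2); at a=3 this is -3, so a increases.
∂phi/∂b = 9b(b - 4); at b=2 this is -36, so b increases.
a converges to its nearest critical value 4 (a local min of the a-part); b converges to 4. The iterate converges to (4, 4).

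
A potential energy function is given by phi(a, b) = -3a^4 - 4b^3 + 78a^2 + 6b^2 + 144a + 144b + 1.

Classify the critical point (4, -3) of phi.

saddle point

The mixed partial ∂²phi/∂a∂b is 0, so the Hessian at any point is diag(phi_aa, phi_bb) = diag(12(-3a^2 + 13), 12(-2b + 1)).
At (4, -3): H = diag(-420, 84).
The eigenvalues have opposite signs, so H is indefinite: a saddle point.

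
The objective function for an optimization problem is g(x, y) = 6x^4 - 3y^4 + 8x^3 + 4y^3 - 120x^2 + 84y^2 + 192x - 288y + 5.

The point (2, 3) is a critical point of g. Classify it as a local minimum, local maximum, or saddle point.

The mixed partial ∂²g/∂x∂y is 0, so the Hessian at any point is diag(g_xx, g_yy) = diag(24(3x^2 + 2x - 10), 12(-3y^2 + 2y + 14)).
At (2, 3): H = diag(144, -84).
The eigenvalues have opposite signs, so H is indefinite: a saddle point.

saddle point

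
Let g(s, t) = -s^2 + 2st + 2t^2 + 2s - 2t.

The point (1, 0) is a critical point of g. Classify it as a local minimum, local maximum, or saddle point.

The Hessian of g is constant: H = [[-2, 2], [2, 4]].
det(H) = (-2)·4 − 2² = -12.
Since det(H) < 0, H is indefinite and the critical point is a saddle point.

saddle point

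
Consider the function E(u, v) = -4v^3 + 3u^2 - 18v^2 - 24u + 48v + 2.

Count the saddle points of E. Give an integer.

E separates as a function of u plus a function of v, so ∇E=0 decouples.
∂E/∂u = 6(u - 4) = 0 at u ∈ {4}; ∂E/∂v = -12(v - 1)(v + 4) = 0 at v ∈ {-4, 1}.
The Hessian is diagonal: diag(E_uu, E_vv). Second derivatives: E_uu(4)=6; E_vv(-4)=60, E_vv(1)=-60.
Saddle points occur where the two diagonal entries have opposite signs: (4, 1). Count: 1.

1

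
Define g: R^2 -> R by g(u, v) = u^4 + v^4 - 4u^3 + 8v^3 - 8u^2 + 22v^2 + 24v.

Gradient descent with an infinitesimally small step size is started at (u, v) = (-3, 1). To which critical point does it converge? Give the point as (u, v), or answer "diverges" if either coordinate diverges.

g is separable, so gradient descent decouples: u follows -∂g/∂u, v follows -∂g/∂v.
∂g/∂u = 4u(u - 4)(u + 1); at u=-3 this is -168, so u increases.
∂g/∂v = 4(v + 1)(v + 2)(v + 3); at v=1 this is 96, so v decreases.
u converges to its nearest critical value -1 (a local min of the u-part); v converges to -1. The iterate converges to (-1, -1).

(-1, -1)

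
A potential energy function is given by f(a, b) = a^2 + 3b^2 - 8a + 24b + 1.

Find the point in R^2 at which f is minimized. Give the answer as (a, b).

(4, -4)

f(a,b) separates as P(a) + Q(b) + 1, so its minimum is min P + min Q + 1.
P'(a) = 2a - 8 vanishes at a ∈ {4}; Q'(b) = 6b + 24 vanishes at b ∈ {-4}.
Local minima of P (where P''>0): P(4)=-16. Local minima of Q: Q(-4)=-48.
So the global minimum of f is P(4) + Q(-4) + 1 = -16 − 48 + 1 = -63, attained at (4, -4).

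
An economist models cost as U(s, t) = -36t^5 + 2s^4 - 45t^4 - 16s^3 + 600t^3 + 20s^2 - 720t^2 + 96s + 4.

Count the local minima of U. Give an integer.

4

U separates as a function of s plus a function of t, so ∇U=0 decouples.
∂U/∂s = 8(s - 4)(s - 3)(s + 1) = 0 at s ∈ {-1, 3, 4}; ∂U/∂t = -180t(t - 2)(t - 1)(t + 4) = 0 at t ∈ {-4, 0, 1, 2}.
The Hessian is diagonal: diag(U_ss, U_tt). Second derivatives: U_ss(-1)=160, U_ss(3)=-32, U_ss(4)=40; U_tt(-4)=21600, U_tt(0)=-1440, U_tt(1)=900, U_tt(2)=-2160.
Local minima occur where both diagonal entries positive: (-1, -4), (-1, 1), (4, -4), (4, 1). Count: 4.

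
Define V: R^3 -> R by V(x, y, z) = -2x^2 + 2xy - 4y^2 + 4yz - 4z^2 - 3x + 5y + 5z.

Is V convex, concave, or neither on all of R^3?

concave

V is quadratic, so its Hessian is the constant matrix H = [[-4, 2, 0], [2, -8, 4], [0, 4, -8]].
Leading principal minors: -4, 28, -160.
Signs alternate −, +, − ⇒ H ≺ 0 ⇒ concave.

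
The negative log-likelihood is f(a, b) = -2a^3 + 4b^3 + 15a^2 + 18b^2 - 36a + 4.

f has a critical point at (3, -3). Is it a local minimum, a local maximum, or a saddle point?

The mixed partial ∂²f/∂a∂b is 0, so the Hessian at any point is diag(f_aa, f_bb) = diag(6(-2a + 5), 12(2b + 3)).
At (3, -3): H = diag(-6, -36).
Both eigenvalues are negative, so H is negative definite: a local maximum.

local maximum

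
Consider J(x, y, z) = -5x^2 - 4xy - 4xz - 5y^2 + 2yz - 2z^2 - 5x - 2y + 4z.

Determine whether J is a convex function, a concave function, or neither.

J is quadratic, so its Hessian is the constant matrix H = [[-10, -4, -4], [-4, -10, 2], [-4, 2, -4]].
Leading principal minors: -10, 84, -72.
Signs alternate −, +, − ⇒ H ≺ 0 ⇒ concave.

concave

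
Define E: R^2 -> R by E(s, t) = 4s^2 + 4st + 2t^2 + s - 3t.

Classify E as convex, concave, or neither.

E is quadratic, so its Hessian is the constant matrix H = [[8, 4], [4, 4]].
det(H) = 16, tr(H) = 12.
det(H) > 0 and tr(H) > 0, so H is positive definite everywhere: convex.

convex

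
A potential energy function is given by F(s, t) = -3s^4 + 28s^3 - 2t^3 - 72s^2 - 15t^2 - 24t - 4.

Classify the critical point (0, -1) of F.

local maximum

The mixed partial ∂²F/∂s∂t is 0, so the Hessian at any point is diag(F_ss, F_tt) = diag(12(-3s^2 + 14s - 12), -6(2t + 5)).
At (0, -1): H = diag(-144, -18).
Both eigenvalues are negative, so H is negative definite: a local maximum.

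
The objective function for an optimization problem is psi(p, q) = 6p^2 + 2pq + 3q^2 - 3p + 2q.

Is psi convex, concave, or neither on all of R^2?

convex

psi is quadratic, so its Hessian is the constant matrix H = [[12, 2], [2, 6]].
det(H) = 68, tr(H) = 18.
det(H) > 0 and tr(H) > 0, so H is positive definite everywhere: convex.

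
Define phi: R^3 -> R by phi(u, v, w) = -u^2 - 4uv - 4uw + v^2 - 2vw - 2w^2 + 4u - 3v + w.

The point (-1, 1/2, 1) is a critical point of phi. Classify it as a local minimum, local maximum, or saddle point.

saddle point

The Hessian is constant: H = [[-2, -4, -4], [-4, 2, -2], [-4, -2, -4]].
Leading principal minors: Δ₁ = -2, Δ₂ = -20, Δ₃ = -8.
The minors fit neither the all-positive nor the alternating-sign pattern, so H is indefinite: a saddle point.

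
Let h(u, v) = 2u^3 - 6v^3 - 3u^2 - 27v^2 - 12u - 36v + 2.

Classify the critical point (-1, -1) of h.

The mixed partial ∂²h/∂u∂v is 0, so the Hessian at any point is diag(h_uu, h_vv) = diag(6(2u - 1), -18(2v + 3)).
At (-1, -1): H = diag(-18, -18).
Both eigenvalues are negative, so H is negative definite: a local maximum.

local maximum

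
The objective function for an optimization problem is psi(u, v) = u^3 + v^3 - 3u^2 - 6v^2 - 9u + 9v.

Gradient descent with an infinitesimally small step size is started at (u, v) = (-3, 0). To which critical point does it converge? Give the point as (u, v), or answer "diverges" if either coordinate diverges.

diverges

psi is separable, so gradient descent decouples: u follows -∂psi/∂u, v follows -∂psi/∂v.
∂psi/∂u = 3(u - 3)(u + 1); at u=-3 this is 36, so u decreases.
∂psi/∂v = 3(v - 3)(v - 1); at v=0 this is 9, so v decreases.
The u-coordinate has no critical point in that direction and runs off to infinity.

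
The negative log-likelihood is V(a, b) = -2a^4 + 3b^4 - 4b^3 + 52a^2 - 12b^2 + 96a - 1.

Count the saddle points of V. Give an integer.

5

V separates as a function of a plus a function of b, so ∇V=0 decouples.
∂V/∂a = -8(a - 4)(a + 1)(a + 3) = 0 at a ∈ {-3, -1, 4}; ∂V/∂b = 12b(b - 2)(b + 1) = 0 at b ∈ {-1, 0, 2}.
The Hessian is diagonal: diag(V_aa, V_bb). Second derivatives: V_aa(-3)=-112, V_aa(-1)=80, V_aa(4)=-280; V_bb(-1)=36, V_bb(0)=-24, V_bb(2)=72.
Saddle points occur where the two diagonal entries have opposite signs: (-3, -1), (-3, 2), (-1, 0), (4, -1), (4, 2). Count: 5.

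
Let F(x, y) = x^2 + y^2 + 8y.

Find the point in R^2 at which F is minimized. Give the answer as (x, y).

(0, -4)

F(x,y) separates as P(x) + Q(y), so its minimum is min P + min Q.
P'(x) = 2x vanishes at x ∈ {0}; Q'(y) = 2y + 8 vanishes at y ∈ {-4}.
Local minima of P (where P''>0): P(0)=0. Local minima of Q: Q(-4)=-16.
So the global minimum of F is P(0) + Q(-4) = 0 − 16 = -16, attained at (0, -4).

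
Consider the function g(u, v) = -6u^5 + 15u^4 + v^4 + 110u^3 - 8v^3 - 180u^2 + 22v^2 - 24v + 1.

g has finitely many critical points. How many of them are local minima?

4

g separates as a function of u plus a function of v, so ∇g=0 decouples.
∂g/∂u = -30u(u - 4)(u - 1)(u + 3) = 0 at u ∈ {-3, 0, 1, 4}; ∂g/∂v = 4(v - 3)(v - 2)(v - 1) = 0 at v ∈ {1, 2, 3}.
The Hessian is diagonal: diag(g_uu, g_vv). Second derivatives: g_uu(-3)=2520, g_uu(0)=-360, g_uu(1)=360, g_uu(4)=-2520; g_vv(1)=8, g_vv(2)=-4, g_vv(3)=8.
Local minima occur where both diagonal entries positive: (-3, 1), (-3, 3), (1, 1), (1, 3). Count: 4.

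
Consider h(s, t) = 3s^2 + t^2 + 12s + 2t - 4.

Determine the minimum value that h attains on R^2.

h(s,t) separates as P(s) + Q(t) − 4, so its minimum is min P + min Q − 4.
P'(s) = 6s + 12 vanishes at s ∈ {-2}; Q'(t) = 2(t + 1) vanishes at t ∈ {-1}.
Local minima of P (where P''>0): P(-2)=-12. Local minima of Q: Q(-1)=-1.
So the global minimum of h is P(-2) + Q(-1) − 4 = -12 − 1 − 4 = -17, attained at (-2, -1).

-17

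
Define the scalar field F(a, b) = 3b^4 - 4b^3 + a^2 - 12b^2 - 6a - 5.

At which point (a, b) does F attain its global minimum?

F(a,b) separates as P(a) + Q(b) − 5, so its minimum is min P + min Q − 5.
P'(a) = 2a - 6 vanishes at a ∈ {3}; Q'(b) = 12b(b - 2)(b + 1) vanishes at b ∈ {-1, 0, 2}.
Local minima of P (where P''>0): P(3)=-9. Local minima of Q: Q(-1)=-5, Q(2)=-32.
So the global minimum of F is P(3) + Q(2) − 5 = -9 − 32 − 5 = -46, attained at (3, 2).

(3, 2)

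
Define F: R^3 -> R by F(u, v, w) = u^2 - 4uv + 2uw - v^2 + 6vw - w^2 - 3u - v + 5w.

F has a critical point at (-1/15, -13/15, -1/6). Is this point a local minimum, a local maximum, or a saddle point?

saddle point

The Hessian is constant: H = [[2, -4, 2], [-4, -2, 6], [2, 6, -2]].
Leading principal minors: Δ₁ = 2, Δ₂ = -20, Δ₃ = -120.
The minors fit neither the all-positive nor the alternating-sign pattern, so H is indefinite: a saddle point.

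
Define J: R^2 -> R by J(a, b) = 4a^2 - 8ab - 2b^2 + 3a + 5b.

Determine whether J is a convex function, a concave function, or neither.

J is quadratic, so its Hessian is the constant matrix H = [[8, -8], [-8, -4]].
det(H) = -96, tr(H) = 4.
det(H) < 0, so H is indefinite: neither convex nor concave.

neither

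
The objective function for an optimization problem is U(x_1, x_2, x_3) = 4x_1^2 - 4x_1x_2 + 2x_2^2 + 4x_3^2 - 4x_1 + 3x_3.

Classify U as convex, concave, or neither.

U is quadratic, so its Hessian is the constant matrix H = [[8, -4, 0], [-4, 4, 0], [0, 0, 8]].
Leading principal minors: 8, 16, 128.
All positive ⇒ H ≻ 0 ⇒ convex.

convex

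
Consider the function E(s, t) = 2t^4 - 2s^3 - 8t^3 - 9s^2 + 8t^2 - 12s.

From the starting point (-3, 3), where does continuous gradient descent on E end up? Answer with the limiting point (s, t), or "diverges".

(-2, 2)

E is separable, so gradient descent decouples: s follows -∂E/∂s, t follows -∂E/∂t.
∂E/∂s = -6(s + 1)(s + 2); at s=-3 this is -12, so s increases.
∂E/∂t = 8t(t - 2)(t - 1); at t=3 this is 48, so t decreases.
s converges to its nearest critical value -2 (a local min of the s-part); t converges to 2. The iterate converges to (-2, 2).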